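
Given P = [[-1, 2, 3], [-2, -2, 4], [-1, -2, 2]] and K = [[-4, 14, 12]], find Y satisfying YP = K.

Since P sits to the right of Y, Y = KP⁻¹.
det P = 2; the adjugate gives P⁻¹ = [[2, -5, 7], [0, 1/2, -1], [1, -2, 3]].
Y = KP⁻¹ = [[-4, 14, 12]] · [[2, -5, 7], [0, 1/2, -1], [1, -2, 3]] = [[4, 3, -6]].

Y = [[4, 3, -6]]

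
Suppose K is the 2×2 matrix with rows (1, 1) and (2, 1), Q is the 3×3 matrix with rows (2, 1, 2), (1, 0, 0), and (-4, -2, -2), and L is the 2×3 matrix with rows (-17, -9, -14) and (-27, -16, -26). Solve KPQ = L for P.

P = [[-5, 4, 1], [0, -3, 1]]

Left-multiply by K⁻¹ and right-multiply by Q⁻¹: P = K⁻¹LQ⁻¹.
K has determinant -1; K⁻¹ = [[-1, 1], [2, -1]].
det Q = -2, so Q⁻¹ = [[0, 1, 0], [-1, -2, -1], [1, 0, 1/2]].
K⁻¹L = [[-10, -7, -12], [-7, -2, -2]].
P = (K⁻¹L)Q⁻¹ = [[-5, 4, 1], [0, -3, 1]].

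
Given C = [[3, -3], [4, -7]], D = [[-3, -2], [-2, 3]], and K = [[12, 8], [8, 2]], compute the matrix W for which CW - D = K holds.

CW = K + D = [[9, 6], [6, 5]].
Since C multiplies W on the left, W = C⁻¹(K + D).
C has determinant -9; C⁻¹ = [[7/9, -1/3], [4/9, -1/3]].
W = C⁻¹(K + D) = [[5, 3], [2, 1]].

W = [[5, 3], [2, 1]]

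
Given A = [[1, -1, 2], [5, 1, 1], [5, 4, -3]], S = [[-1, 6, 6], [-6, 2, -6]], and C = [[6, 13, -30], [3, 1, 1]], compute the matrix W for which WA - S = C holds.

WA = C + S = [[5, 19, -24], [-3, 3, -5]].
Since A sits to the right of W, W = (C + S)A⁻¹.
det A = 3, so A⁻¹ = [[-7/3, 5/3, -1], [20/3, -13/3, 3], [5, -3, 2]].
W = (C + S)A⁻¹ = [[-5, -2, 4], [2, -3, 2]].

W = [[-5, -2, 4], [2, -3, 2]]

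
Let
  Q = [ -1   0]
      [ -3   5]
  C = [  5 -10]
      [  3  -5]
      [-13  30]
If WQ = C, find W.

Since Q sits to the right of W, W = CQ⁻¹.
det Q = -5; the adjugate gives Q⁻¹ = [[-1, 0], [-3/5, 1/5]].
W = CQ⁻¹ = [[5, -10], [3, -5], [-13, 30]] · [[-1, 0], [-3/5, 1/5]] = [[1, -2], [0, -1], [-5, 6]].

W = [[1, -2], [0, -1], [-5, 6]]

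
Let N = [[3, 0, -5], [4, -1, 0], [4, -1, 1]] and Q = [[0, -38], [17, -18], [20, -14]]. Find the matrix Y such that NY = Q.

Left-multiplying both sides by N⁻¹ gives Y = N⁻¹Q.
N has determinant -3; N⁻¹ = [[1/3, -5/3, 5/3], [4/3, -23/3, 20/3], [0, -1, 1]].
Y = N⁻¹Q = [[1/3, -5/3, 5/3], [4/3, -23/3, 20/3], [0, -1, 1]] · [[0, -38], [17, -18], [20, -14]] = [[5, -6], [3, -6], [3, 4]].

Y = [[5, -6], [3, -6], [3, 4]]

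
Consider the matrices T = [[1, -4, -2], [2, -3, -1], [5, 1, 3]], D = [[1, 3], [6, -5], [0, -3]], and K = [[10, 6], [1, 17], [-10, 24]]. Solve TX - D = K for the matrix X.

X = [[1, 3], [0, -3], [-5, 3]]

TX = K + D = [[11, 9], [7, 12], [-10, 21]].
T is on the left of X, so left-multiply by T⁻¹: X = T⁻¹(K + D).
det T = 2, so T⁻¹ = [[-4, 5, -1], [-11/2, 13/2, -3/2], [17/2, -21/2, 5/2]].
X = T⁻¹(K + D) = [[1, 3], [0, -3], [-5, 3]].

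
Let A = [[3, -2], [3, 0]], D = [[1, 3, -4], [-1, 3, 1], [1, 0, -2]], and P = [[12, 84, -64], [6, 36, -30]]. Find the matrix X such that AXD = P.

X = [[2, 2, 2], [-3, -5, -5]]

Isolating X: multiply by A⁻¹ from the left and D⁻¹ from the right, so X = A⁻¹PD⁻¹.
det A = 6; the adjugate gives A⁻¹ = [[0, 1/3], [-1/2, 1/2]].
det D = 3; the adjugate gives D⁻¹ = [[-2, 2, 5], [-1/3, 2/3, 1], [-1, 1, 2]].
A⁻¹P = [[2, 12, -10], [-3, -24, 17]].
X = (A⁻¹P)D⁻¹ = [[2, 2, 2], [-3, -5, -5]].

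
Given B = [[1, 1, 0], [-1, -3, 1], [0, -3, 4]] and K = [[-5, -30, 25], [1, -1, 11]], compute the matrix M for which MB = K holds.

M = [[0, 5, 5], [-4, -5, 4]]

B is on the right of M, so right-multiply by B⁻¹: M = KB⁻¹.
B has determinant -5; B⁻¹ = [[9/5, 4/5, -1/5], [-4/5, -4/5, 1/5], [-3/5, -3/5, 2/5]].
M = KB⁻¹ = [[-5, -30, 25], [1, -1, 11]] · [[9/5, 4/5, -1/5], [-4/5, -4/5, 1/5], [-3/5, -3/5, 2/5]] = [[0, 5, 5], [-4, -5, 4]].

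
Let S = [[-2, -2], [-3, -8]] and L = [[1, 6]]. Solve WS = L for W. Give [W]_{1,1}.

Since S sits to the right of W, W = LS⁻¹.
det S = 10, so S⁻¹ = [[-4/5, 1/5], [3/10, -1/5]].
W = LS⁻¹ = [[1, 6]] · [[-4/5, 1/5], [3/10, -1/5]] = [[1, -1]].

1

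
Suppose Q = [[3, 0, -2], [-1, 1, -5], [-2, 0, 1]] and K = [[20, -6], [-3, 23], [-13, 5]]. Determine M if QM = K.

M = [[6, -4], [-2, 4], [-1, -3]]

Q is on the left of M, so left-multiply by Q⁻¹: M = Q⁻¹K.
det Q = -1; the adjugate gives Q⁻¹ = [[-1, 0, -2], [-11, 1, -17], [-2, 0, -3]].
M = Q⁻¹K = [[-1, 0, -2], [-11, 1, -17], [-2, 0, -3]] · [[20, -6], [-3, 23], [-13, 5]] = [[6, -4], [-2, 4], [-1, -3]].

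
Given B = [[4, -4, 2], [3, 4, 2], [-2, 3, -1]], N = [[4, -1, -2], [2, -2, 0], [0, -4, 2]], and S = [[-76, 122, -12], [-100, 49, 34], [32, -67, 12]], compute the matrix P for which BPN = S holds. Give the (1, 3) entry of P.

P = B⁻¹SN⁻¹ (apply B⁻¹ on the left and N⁻¹ on the right).
B has determinant -2; B⁻¹ = [[5, -1, 8], [1/2, 0, 1], [-17/2, 2, -14]].
det N = 4, so N⁻¹ = [[-1, 5/2, -1], [-1, 2, -1], [-2, 4, -3/2]].
B⁻¹S = [[-24, 25, 2], [-6, -6, 6], [-2, -1, 2]].
P = (B⁻¹S)N⁻¹ = [[-5, -2, -4], [0, -3, 3], [-1, 1, 0]].

-4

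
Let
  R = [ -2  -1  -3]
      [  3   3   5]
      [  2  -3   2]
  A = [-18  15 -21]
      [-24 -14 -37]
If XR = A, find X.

X = [[3, 0, -6], [5, -4, -1]]

Since R sits to the right of X, X = AR⁻¹.
R has determinant -1; R⁻¹ = [[-21, -11, -4], [-4, -2, -1], [15, 8, 3]].
X = AR⁻¹ = [[-18, 15, -21], [-24, -14, -37]] · [[-21, -11, -4], [-4, -2, -1], [15, 8, 3]] = [[3, 0, -6], [5, -4, -1]].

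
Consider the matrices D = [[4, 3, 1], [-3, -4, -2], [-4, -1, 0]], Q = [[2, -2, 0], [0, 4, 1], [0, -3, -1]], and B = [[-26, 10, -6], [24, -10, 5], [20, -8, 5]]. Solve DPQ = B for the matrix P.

Isolating P: multiply by D⁻¹ from the left and Q⁻¹ from the right, so P = D⁻¹BQ⁻¹.
D has determinant 3; D⁻¹ = [[-2/3, -1/3, -2/3], [8/3, 4/3, 5/3], [-13/3, -8/3, -7/3]].
det Q = -2, so Q⁻¹ = [[1/2, 1, 1], [0, 1, 1], [0, -3, -4]].
D⁻¹B = [[-4, 2, -1], [-4, 0, -1], [2, 2, 1]].
P = (D⁻¹B)Q⁻¹ = [[-2, 1, 2], [-2, -1, 0], [1, 1, 0]].

P = [[-2, 1, 2], [-2, -1, 0], [1, 1, 0]]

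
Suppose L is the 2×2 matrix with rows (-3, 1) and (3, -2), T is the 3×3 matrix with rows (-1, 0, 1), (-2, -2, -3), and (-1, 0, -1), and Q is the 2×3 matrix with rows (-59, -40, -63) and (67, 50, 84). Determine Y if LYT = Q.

Left-multiply by L⁻¹ and right-multiply by T⁻¹: Y = L⁻¹QT⁻¹.
det L = 3, so L⁻¹ = [[-2/3, -1/3], [-1, -1]].
det T = -4; the adjugate gives T⁻¹ = [[-1/2, 0, -1/2], [-1/4, -1/2, 5/4], [1/2, 0, -1/2]].
L⁻¹Q = [[17, 10, 14], [-8, -10, -21]].
Y = (L⁻¹Q)T⁻¹ = [[-4, -5, -3], [-4, 5, 2]].

Y = [[-4, -5, -3], [-4, 5, 2]]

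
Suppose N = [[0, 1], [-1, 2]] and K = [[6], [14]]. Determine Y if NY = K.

Y = [[-2], [6]]

Left-multiplying both sides by N⁻¹ gives Y = N⁻¹K.
N has determinant 1; N⁻¹ = [[2, -1], [1, 0]].
Y = N⁻¹K = [[2, -1], [1, 0]] · [[6], [14]] = [[-2], [6]].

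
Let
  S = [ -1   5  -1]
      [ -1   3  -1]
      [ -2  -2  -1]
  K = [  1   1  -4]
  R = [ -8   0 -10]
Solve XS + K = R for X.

X = [[-2, 5, 3]]

XS = R − K = [[-9, -1, -6]].
Since S sits to the right of X, X = (R − K)S⁻¹.
S has determinant 2; S⁻¹ = [[-5/2, 7/2, -1], [1/2, -1/2, 0], [4, -6, 1]].
X = (R − K)S⁻¹ = [[-2, 5, 3]].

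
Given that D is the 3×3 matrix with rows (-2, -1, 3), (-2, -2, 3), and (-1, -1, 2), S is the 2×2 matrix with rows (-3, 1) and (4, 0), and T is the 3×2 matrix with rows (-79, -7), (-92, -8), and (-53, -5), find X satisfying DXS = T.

X = D⁻¹TS⁻¹ (apply D⁻¹ on the left and S⁻¹ on the right).
det D = 1; the adjugate gives D⁻¹ = [[-1, -1, 3], [1, -1, 0], [0, -1, 2]].
S has determinant -4; S⁻¹ = [[0, 1/4], [1, 3/4]].
D⁻¹T = [[12, 0], [13, 1], [-14, -2]].
X = (D⁻¹T)S⁻¹ = [[0, 3], [1, 4], [-2, -5]].

X = [[0, 3], [1, 4], [-2, -5]]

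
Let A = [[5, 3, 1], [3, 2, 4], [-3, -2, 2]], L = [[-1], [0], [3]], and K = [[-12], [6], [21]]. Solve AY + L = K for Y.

Y = [[0], [-5], [4]]

AY = K − L = [[-11], [6], [18]].
Since A multiplies Y on the left, Y = A⁻¹(K − L).
det A = 6; the adjugate gives A⁻¹ = [[2, -4/3, 5/3], [-3, 13/6, -17/6], [0, 1/6, 1/6]].
Y = A⁻¹(K − L) = [[0], [-5], [4]].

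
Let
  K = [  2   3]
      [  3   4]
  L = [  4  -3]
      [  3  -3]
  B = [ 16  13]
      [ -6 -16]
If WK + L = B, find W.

W = [[0, 4], [-3, -1]]

WK = B − L = [[12, 16], [-9, -13]].
K is on the right of W, so right-multiply by K⁻¹: W = (B − L)K⁻¹.
det K = -1, so K⁻¹ = [[-4, 3], [3, -2]].
W = (B − L)K⁻¹ = [[0, 4], [-3, -1]].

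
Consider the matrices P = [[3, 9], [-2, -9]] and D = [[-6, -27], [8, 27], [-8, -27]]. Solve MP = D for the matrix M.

M = [[0, 3], [2, -1], [-2, 1]]

Right-multiplying both sides by P⁻¹ gives M = DP⁻¹.
det P = -9; the adjugate gives P⁻¹ = [[1, 1], [-2/9, -1/3]].
M = DP⁻¹ = [[-6, -27], [8, 27], [-8, -27]] · [[1, 1], [-2/9, -1/3]] = [[0, 3], [2, -1], [-2, 1]].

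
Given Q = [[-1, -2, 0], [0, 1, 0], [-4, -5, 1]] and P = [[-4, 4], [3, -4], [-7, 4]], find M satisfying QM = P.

Q is on the left of M, so left-multiply by Q⁻¹: M = Q⁻¹P.
det Q = -1, so Q⁻¹ = [[-1, -2, 0], [0, 1, 0], [-4, -3, 1]].
M = Q⁻¹P = [[-1, -2, 0], [0, 1, 0], [-4, -3, 1]] · [[-4, 4], [3, -4], [-7, 4]] = [[-2, 4], [3, -4], [0, 0]].

M = [[-2, 4], [3, -4], [0, 0]]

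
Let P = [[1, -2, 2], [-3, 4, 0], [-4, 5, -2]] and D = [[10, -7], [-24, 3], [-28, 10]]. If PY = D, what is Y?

Y = [[0, -1], [-6, 0], [-1, -3]]

Left-multiplying both sides by P⁻¹ gives Y = P⁻¹D.
P has determinant 6; P⁻¹ = [[-4/3, 1, -4/3], [-1, 1, -1], [1/6, 1/2, -1/3]].
Y = P⁻¹D = [[-4/3, 1, -4/3], [-1, 1, -1], [1/6, 1/2, -1/3]] · [[10, -7], [-24, 3], [-28, 10]] = [[0, -1], [-6, 0], [-1, -3]].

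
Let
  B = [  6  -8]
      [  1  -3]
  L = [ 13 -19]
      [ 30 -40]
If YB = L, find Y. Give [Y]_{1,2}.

B is on the right of Y, so right-multiply by B⁻¹: Y = LB⁻¹.
det B = -10, so B⁻¹ = [[3/10, -4/5], [1/10, -3/5]].
Y = LB⁻¹ = [[13, -19], [30, -40]] · [[3/10, -4/5], [1/10, -3/5]] = [[2, 1], [5, 0]].

1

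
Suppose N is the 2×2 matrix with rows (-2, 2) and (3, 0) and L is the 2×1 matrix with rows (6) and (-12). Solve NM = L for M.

N is on the left of M, so left-multiply by N⁻¹: M = N⁻¹L.
N has determinant -6; N⁻¹ = [[0, 1/3], [1/2, 1/3]].
M = N⁻¹L = [[0, 1/3], [1/2, 1/3]] · [[6], [-12]] = [[-4], [-1]].

M = [[-4], [-1]]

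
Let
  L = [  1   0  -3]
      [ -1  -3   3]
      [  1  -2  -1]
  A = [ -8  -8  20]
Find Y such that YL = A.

Y = [[-2, 4, -2]]

Since L sits to the right of Y, Y = AL⁻¹.
L has determinant -6; L⁻¹ = [[-3/2, -1, 3/2], [-1/3, -1/3, 0], [-5/6, -1/3, 1/2]].
Y = AL⁻¹ = [[-8, -8, 20]] · [[-3/2, -1, 3/2], [-1/3, -1/3, 0], [-5/6, -1/3, 1/2]] = [[-2, 4, -2]].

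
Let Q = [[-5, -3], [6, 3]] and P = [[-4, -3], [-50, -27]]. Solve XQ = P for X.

Since Q sits to the right of X, X = PQ⁻¹.
det Q = 3, so Q⁻¹ = [[1, 1], [-2, -5/3]].
X = PQ⁻¹ = [[-4, -3], [-50, -27]] · [[1, 1], [-2, -5/3]] = [[2, 1], [4, -5]].

X = [[2, 1], [4, -5]]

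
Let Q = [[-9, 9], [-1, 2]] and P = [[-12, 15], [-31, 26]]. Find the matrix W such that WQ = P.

Q is on the right of W, so right-multiply by Q⁻¹: W = PQ⁻¹.
det Q = -9, so Q⁻¹ = [[-2/9, 1], [-1/9, 1]].
W = PQ⁻¹ = [[-12, 15], [-31, 26]] · [[-2/9, 1], [-1/9, 1]] = [[1, 3], [4, -5]].

W = [[1, 3], [4, -5]]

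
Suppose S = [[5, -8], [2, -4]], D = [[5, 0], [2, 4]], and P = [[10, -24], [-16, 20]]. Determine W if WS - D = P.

WS = P + D = [[15, -24], [-14, 24]].
Since S sits to the right of W, W = (P + D)S⁻¹.
det S = -4, so S⁻¹ = [[1, -2], [1/2, -5/4]].
W = (P + D)S⁻¹ = [[3, 0], [-2, -2]].

W = [[3, 0], [-2, -2]]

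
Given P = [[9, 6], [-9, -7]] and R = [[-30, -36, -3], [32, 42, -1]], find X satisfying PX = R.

X = [[-2, 0, -3], [-2, -6, 4]]

Left-multiplying both sides by P⁻¹ gives X = P⁻¹R.
det P = -9, so P⁻¹ = [[7/9, 2/3], [-1, -1]].
X = P⁻¹R = [[7/9, 2/3], [-1, -1]] · [[-30, -36, -3], [32, 42, -1]] = [[-2, 0, -3], [-2, -6, 4]].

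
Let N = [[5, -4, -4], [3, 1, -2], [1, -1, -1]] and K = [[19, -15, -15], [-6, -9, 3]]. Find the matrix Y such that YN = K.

Y = [[4, 0, -1], [1, -4, 1]]

N is on the right of Y, so right-multiply by N⁻¹: Y = KN⁻¹.
det N = -3, so N⁻¹ = [[1, 0, -4], [-1/3, 1/3, 2/3], [4/3, -1/3, -17/3]].
Y = KN⁻¹ = [[19, -15, -15], [-6, -9, 3]] · [[1, 0, -4], [-1/3, 1/3, 2/3], [4/3, -1/3, -17/3]] = [[4, 0, -1], [1, -4, 1]].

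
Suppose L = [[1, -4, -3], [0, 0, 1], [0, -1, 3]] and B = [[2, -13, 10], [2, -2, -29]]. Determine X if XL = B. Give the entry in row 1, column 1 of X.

2

Right-multiplying both sides by L⁻¹ gives X = BL⁻¹.
L has determinant 1; L⁻¹ = [[1, 15, -4], [0, 3, -1], [0, 1, 0]].
X = BL⁻¹ = [[2, -13, 10], [2, -2, -29]] · [[1, 15, -4], [0, 3, -1], [0, 1, 0]] = [[2, 1, 5], [2, -5, -6]].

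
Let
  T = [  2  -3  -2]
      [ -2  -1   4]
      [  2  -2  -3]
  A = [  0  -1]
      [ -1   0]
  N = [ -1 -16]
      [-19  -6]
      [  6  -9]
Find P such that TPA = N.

P = T⁻¹NA⁻¹ (apply T⁻¹ on the left and A⁻¹ on the right).
T has determinant 4; T⁻¹ = [[11/4, -5/4, -7/2], [1/2, -1/2, -1], [3/2, -1/2, -2]].
det A = -1, so A⁻¹ = [[0, -1], [-1, 0]].
T⁻¹N = [[0, -5], [3, 4], [-4, -3]].
P = (T⁻¹N)A⁻¹ = [[5, 0], [-4, -3], [3, 4]].

P = [[5, 0], [-4, -3], [3, 4]]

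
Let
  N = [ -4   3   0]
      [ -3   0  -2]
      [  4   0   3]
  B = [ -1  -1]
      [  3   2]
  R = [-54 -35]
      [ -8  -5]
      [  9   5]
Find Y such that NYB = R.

Isolating Y: multiply by N⁻¹ from the left and B⁻¹ from the right, so Y = N⁻¹RB⁻¹.
det N = 3, so N⁻¹ = [[0, -3, -2], [1/3, -4, -8/3], [0, 4, 3]].
det B = 1, so B⁻¹ = [[2, 1], [-3, -1]].
N⁻¹R = [[6, 5], [-10, -5], [-5, -5]].
Y = (N⁻¹R)B⁻¹ = [[-3, 1], [-5, -5], [5, 0]].

Y = [[-3, 1], [-5, -5], [5, 0]]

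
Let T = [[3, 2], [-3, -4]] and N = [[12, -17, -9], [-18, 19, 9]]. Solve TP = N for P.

T is on the left of P, so left-multiply by T⁻¹: P = T⁻¹N.
det T = -6; the adjugate gives T⁻¹ = [[2/3, 1/3], [-1/2, -1/2]].
P = T⁻¹N = [[2/3, 1/3], [-1/2, -1/2]] · [[12, -17, -9], [-18, 19, 9]] = [[2, -5, -3], [3, -1, 0]].

P = [[2, -5, -3], [3, -1, 0]]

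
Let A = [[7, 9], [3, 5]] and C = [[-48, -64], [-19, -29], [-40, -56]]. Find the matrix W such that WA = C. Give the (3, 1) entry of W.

Right-multiplying both sides by A⁻¹ gives W = CA⁻¹.
A has determinant 8; A⁻¹ = [[5/8, -9/8], [-3/8, 7/8]].
W = CA⁻¹ = [[-48, -64], [-19, -29], [-40, -56]] · [[5/8, -9/8], [-3/8, 7/8]] = [[-6, -2], [-1, -4], [-4, -4]].

-4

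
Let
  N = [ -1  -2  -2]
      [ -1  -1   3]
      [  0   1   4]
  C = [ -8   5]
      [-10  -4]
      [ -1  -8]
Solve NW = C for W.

Left-multiplying both sides by N⁻¹ gives W = N⁻¹C.
det N = 1, so N⁻¹ = [[-7, 6, -8], [4, -4, 5], [-1, 1, -1]].
W = N⁻¹C = [[-7, 6, -8], [4, -4, 5], [-1, 1, -1]] · [[-8, 5], [-10, -4], [-1, -8]] = [[4, 5], [3, -4], [-1, -1]].

W = [[4, 5], [3, -4], [-1, -1]]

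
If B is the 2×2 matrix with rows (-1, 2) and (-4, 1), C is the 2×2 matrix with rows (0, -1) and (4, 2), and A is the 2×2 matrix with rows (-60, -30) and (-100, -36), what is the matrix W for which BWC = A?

W = [[4, 5], [2, -5]]

W = B⁻¹AC⁻¹ (apply B⁻¹ on the left and C⁻¹ on the right).
B has determinant 7; B⁻¹ = [[1/7, -2/7], [4/7, -1/7]].
C has determinant 4; C⁻¹ = [[1/2, 1/4], [-1, 0]].
B⁻¹A = [[20, 6], [-20, -12]].
W = (B⁻¹A)C⁻¹ = [[4, 5], [2, -5]].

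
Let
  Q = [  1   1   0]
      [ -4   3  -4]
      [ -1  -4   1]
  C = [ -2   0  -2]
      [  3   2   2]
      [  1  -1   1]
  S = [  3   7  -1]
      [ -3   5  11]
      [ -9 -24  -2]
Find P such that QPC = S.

P = Q⁻¹SC⁻¹ (apply Q⁻¹ on the left and C⁻¹ on the right).
det Q = -5, so Q⁻¹ = [[13/5, 1/5, 4/5], [-8/5, -1/5, -4/5], [-19/5, -3/5, -7/5]].
C has determinant 2; C⁻¹ = [[2, 1, 2], [-1/2, 0, -1], [-5/2, -1, -2]].
Q⁻¹S = [[0, 0, -2], [3, 7, 1], [3, 4, 0]].
P = (Q⁻¹S)C⁻¹ = [[5, 2, 4], [0, 2, -3], [4, 3, 2]].

P = [[5, 2, 4], [0, 2, -3], [4, 3, 2]]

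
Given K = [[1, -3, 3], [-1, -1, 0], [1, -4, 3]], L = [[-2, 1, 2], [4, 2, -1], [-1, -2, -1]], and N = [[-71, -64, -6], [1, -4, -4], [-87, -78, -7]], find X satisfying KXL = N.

X = [[0, -4, 1], [0, 3, -4], [0, 0, 2]]

Left-multiply by K⁻¹ and right-multiply by L⁻¹: X = K⁻¹NL⁻¹.
det K = 3, so K⁻¹ = [[-1, -1, 1], [1, 0, -1], [5/3, 1/3, -4/3]].
L has determinant 1; L⁻¹ = [[-4, -3, -5], [5, 4, 6], [-6, -5, -8]].
K⁻¹N = [[-17, -10, 3], [16, 14, 1], [-2, -4, -2]].
X = (K⁻¹N)L⁻¹ = [[0, -4, 1], [0, 3, -4], [0, 0, 2]].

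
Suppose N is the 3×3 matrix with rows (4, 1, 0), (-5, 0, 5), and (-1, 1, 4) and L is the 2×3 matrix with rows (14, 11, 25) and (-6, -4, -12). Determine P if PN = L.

Right-multiplying both sides by N⁻¹ gives P = LN⁻¹.
N has determinant -5; N⁻¹ = [[1, 4/5, -1], [-3, -16/5, 4], [1, 1, -1]].
P = LN⁻¹ = [[14, 11, 25], [-6, -4, -12]] · [[1, 4/5, -1], [-3, -16/5, 4], [1, 1, -1]] = [[6, 1, 5], [-6, -4, 2]].

P = [[6, 1, 5], [-6, -4, 2]]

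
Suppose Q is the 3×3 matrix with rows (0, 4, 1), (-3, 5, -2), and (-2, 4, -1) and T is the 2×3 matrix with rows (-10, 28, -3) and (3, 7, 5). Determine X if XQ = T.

Since Q sits to the right of X, X = TQ⁻¹.
det Q = 2; the adjugate gives Q⁻¹ = [[3/2, 4, -13/2], [1/2, 1, -3/2], [-1, -4, 6]].
X = TQ⁻¹ = [[-10, 28, -3], [3, 7, 5]] · [[3/2, 4, -13/2], [1/2, 1, -3/2], [-1, -4, 6]] = [[2, 0, 5], [3, -1, 0]].

X = [[2, 0, 5], [3, -1, 0]]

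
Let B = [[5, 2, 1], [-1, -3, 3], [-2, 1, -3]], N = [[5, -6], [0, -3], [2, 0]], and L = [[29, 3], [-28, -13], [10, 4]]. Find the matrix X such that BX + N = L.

X = [[4, 4], [4, -3], [-4, -5]]

BX = L − N = [[24, 9], [-28, -10], [8, 4]].
Left-multiplying both sides by B⁻¹ gives X = B⁻¹(L − N).
det B = 5; the adjugate gives B⁻¹ = [[6/5, 7/5, 9/5], [-9/5, -13/5, -16/5], [-7/5, -9/5, -13/5]].
X = B⁻¹(L − N) = [[4, 4], [4, -3], [-4, -5]].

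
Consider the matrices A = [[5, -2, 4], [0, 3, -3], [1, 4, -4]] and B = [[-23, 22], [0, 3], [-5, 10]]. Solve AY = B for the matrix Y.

A is on the left of Y, so left-multiply by A⁻¹: Y = A⁻¹B.
det A = -6; the adjugate gives A⁻¹ = [[0, -4/3, 1], [1/2, 4, -5/2], [1/2, 11/3, -5/2]].
Y = A⁻¹B = [[0, -4/3, 1], [1/2, 4, -5/2], [1/2, 11/3, -5/2]] · [[-23, 22], [0, 3], [-5, 10]] = [[-5, 6], [1, -2], [1, -3]].

Y = [[-5, 6], [1, -2], [1, -3]]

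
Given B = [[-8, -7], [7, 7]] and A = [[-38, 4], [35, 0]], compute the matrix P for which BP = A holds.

Since B multiplies P on the left, P = B⁻¹A.
det B = -7; the adjugate gives B⁻¹ = [[-1, -1], [1, 8/7]].
P = B⁻¹A = [[-1, -1], [1, 8/7]] · [[-38, 4], [35, 0]] = [[3, -4], [2, 4]].

P = [[3, -4], [2, 4]]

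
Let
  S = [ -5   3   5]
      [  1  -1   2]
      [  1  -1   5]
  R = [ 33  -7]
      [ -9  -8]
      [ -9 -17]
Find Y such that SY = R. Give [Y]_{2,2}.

Since S multiplies Y on the left, Y = S⁻¹R.
det S = 6, so S⁻¹ = [[-1/2, -10/3, 11/6], [-1/2, -5, 5/2], [0, -1/3, 1/3]].
Y = S⁻¹R = [[-1/2, -10/3, 11/6], [-1/2, -5, 5/2], [0, -1/3, 1/3]] · [[33, -7], [-9, -8], [-9, -17]] = [[-3, -1], [6, 1], [0, -3]].

1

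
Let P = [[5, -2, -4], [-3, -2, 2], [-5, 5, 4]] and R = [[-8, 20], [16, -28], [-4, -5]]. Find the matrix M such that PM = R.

Left-multiplying both sides by P⁻¹ gives M = P⁻¹R.
P has determinant 6; P⁻¹ = [[-3, -2, -2], [1/3, 0, 1/3], [-25/6, -5/2, -8/3]].
M = P⁻¹R = [[-3, -2, -2], [1/3, 0, 1/3], [-25/6, -5/2, -8/3]] · [[-8, 20], [16, -28], [-4, -5]] = [[0, 6], [-4, 5], [4, 0]].

M = [[0, 6], [-4, 5], [4, 0]]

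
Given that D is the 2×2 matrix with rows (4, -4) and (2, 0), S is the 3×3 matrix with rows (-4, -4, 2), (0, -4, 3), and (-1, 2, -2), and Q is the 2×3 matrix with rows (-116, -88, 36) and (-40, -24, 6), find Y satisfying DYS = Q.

Y = [[4, 1, 4], [-3, 2, 3]]

Isolating Y: multiply by D⁻¹ from the left and S⁻¹ from the right, so Y = D⁻¹QS⁻¹.
det D = 8; the adjugate gives D⁻¹ = [[0, 1/2], [-1/4, 1/2]].
det S = -4, so S⁻¹ = [[-1/2, 1, 1], [3/4, -5/2, -3], [1, -3, -4]].
D⁻¹Q = [[-20, -12, 3], [9, 10, -6]].
Y = (D⁻¹Q)S⁻¹ = [[4, 1, 4], [-3, 2, 3]].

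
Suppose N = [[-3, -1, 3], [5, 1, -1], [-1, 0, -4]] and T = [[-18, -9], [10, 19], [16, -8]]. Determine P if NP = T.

P = [[0, 4], [6, 0], [-4, 1]]

N is on the left of P, so left-multiply by N⁻¹: P = N⁻¹T.
det N = -6, so N⁻¹ = [[2/3, 2/3, 1/3], [-7/2, -5/2, -2], [-1/6, -1/6, -1/3]].
P = N⁻¹T = [[2/3, 2/3, 1/3], [-7/2, -5/2, -2], [-1/6, -1/6, -1/3]] · [[-18, -9], [10, 19], [16, -8]] = [[0, 4], [6, 0], [-4, 1]].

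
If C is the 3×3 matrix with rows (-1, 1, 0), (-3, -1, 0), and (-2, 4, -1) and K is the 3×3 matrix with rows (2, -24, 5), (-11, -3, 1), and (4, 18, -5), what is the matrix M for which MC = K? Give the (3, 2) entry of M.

-3

Since C sits to the right of M, M = KC⁻¹.
det C = -4, so C⁻¹ = [[-1/4, -1/4, 0], [3/4, -1/4, 0], [7/2, -1/2, -1]].
M = KC⁻¹ = [[2, -24, 5], [-11, -3, 1], [4, 18, -5]] · [[-1/4, -1/4, 0], [3/4, -1/4, 0], [7/2, -1/2, -1]] = [[-1, 3, -5], [4, 3, -1], [-5, -3, 5]].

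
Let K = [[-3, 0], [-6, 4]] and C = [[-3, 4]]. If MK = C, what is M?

M = [[-1, 1]]

K is on the right of M, so right-multiply by K⁻¹: M = CK⁻¹.
det K = -12, so K⁻¹ = [[-1/3, 0], [-1/2, 1/4]].
M = CK⁻¹ = [[-3, 4]] · [[-1/3, 0], [-1/2, 1/4]] = [[-1, 1]].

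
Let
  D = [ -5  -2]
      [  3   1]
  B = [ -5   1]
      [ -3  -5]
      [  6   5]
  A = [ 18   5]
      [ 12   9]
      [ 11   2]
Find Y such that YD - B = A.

YD = A + B = [[13, 6], [9, 4], [17, 7]].
Since D sits to the right of Y, Y = (A + B)D⁻¹.
D has determinant 1; D⁻¹ = [[1, 2], [-3, -5]].
Y = (A + B)D⁻¹ = [[-5, -4], [-3, -2], [-4, -1]].

Y = [[-5, -4], [-3, -2], [-4, -1]]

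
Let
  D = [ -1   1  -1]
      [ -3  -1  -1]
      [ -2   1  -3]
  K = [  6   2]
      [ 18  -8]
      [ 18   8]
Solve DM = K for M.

Left-multiplying both sides by D⁻¹ gives M = D⁻¹K.
D has determinant -6; D⁻¹ = [[-2/3, -1/3, 1/3], [7/6, -1/6, -1/3], [5/6, 1/6, -2/3]].
M = D⁻¹K = [[-2/3, -1/3, 1/3], [7/6, -1/6, -1/3], [5/6, 1/6, -2/3]] · [[6, 2], [18, -8], [18, 8]] = [[-4, 4], [-2, 1], [-4, -5]].

M = [[-4, 4], [-2, 1], [-4, -5]]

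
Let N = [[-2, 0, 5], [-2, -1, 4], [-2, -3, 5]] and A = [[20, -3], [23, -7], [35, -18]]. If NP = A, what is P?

Left-multiplying both sides by N⁻¹ gives P = N⁻¹A.
det N = 6, so N⁻¹ = [[7/6, -5/2, 5/6], [1/3, 0, -1/3], [2/3, -1, 1/3]].
P = N⁻¹A = [[7/6, -5/2, 5/6], [1/3, 0, -1/3], [2/3, -1, 1/3]] · [[20, -3], [23, -7], [35, -18]] = [[-5, -1], [-5, 5], [2, -1]].

P = [[-5, -1], [-5, 5], [2, -1]]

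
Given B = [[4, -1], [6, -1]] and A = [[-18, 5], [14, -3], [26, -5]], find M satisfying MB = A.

B is on the right of M, so right-multiply by B⁻¹: M = AB⁻¹.
det B = 2; the adjugate gives B⁻¹ = [[-1/2, 1/2], [-3, 2]].
M = AB⁻¹ = [[-18, 5], [14, -3], [26, -5]] · [[-1/2, 1/2], [-3, 2]] = [[-6, 1], [2, 1], [2, 3]].

M = [[-6, 1], [2, 1], [2, 3]]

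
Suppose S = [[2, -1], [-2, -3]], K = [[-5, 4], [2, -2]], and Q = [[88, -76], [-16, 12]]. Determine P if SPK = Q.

P = [[-5, 5], [2, -4]]

Left-multiply by S⁻¹ and right-multiply by K⁻¹: P = S⁻¹QK⁻¹.
S has determinant -8; S⁻¹ = [[3/8, -1/8], [-1/4, -1/4]].
det K = 2, so K⁻¹ = [[-1, -2], [-1, -5/2]].
S⁻¹Q = [[35, -30], [-18, 16]].
P = (S⁻¹Q)K⁻¹ = [[-5, 5], [2, -4]].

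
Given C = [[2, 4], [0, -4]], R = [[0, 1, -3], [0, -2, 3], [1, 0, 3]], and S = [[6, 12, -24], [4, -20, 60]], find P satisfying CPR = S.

Left-multiply by C⁻¹ and right-multiply by R⁻¹: P = C⁻¹SR⁻¹.
det C = -8, so C⁻¹ = [[1/2, 1/2], [0, -1/4]].
det R = -3; the adjugate gives R⁻¹ = [[2, 1, 1], [-1, -1, 0], [-2/3, -1/3, 0]].
C⁻¹S = [[5, -4, 18], [-1, 5, -15]].
P = (C⁻¹S)R⁻¹ = [[2, 3, 5], [3, -1, -1]].

P = [[2, 3, 5], [3, -1, -1]]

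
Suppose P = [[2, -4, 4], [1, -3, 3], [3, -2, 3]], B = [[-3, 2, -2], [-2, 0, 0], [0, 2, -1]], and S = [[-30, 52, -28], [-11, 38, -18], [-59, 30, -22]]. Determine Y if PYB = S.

Isolating Y: multiply by P⁻¹ from the left and B⁻¹ from the right, so Y = P⁻¹SB⁻¹.
det P = -2, so P⁻¹ = [[3/2, -2, 0], [-3, 3, 1], [-7/2, 4, 1]].
det B = 4; the adjugate gives B⁻¹ = [[0, -1/2, 0], [-1/2, 3/4, 1], [-1, 3/2, 1]].
P⁻¹S = [[-23, 2, -6], [-2, -12, 8], [2, 0, 4]].
Y = (P⁻¹S)B⁻¹ = [[5, 4, -4], [-2, 4, -4], [-4, 5, 4]].

Y = [[5, 4, -4], [-2, 4, -4], [-4, 5, 4]]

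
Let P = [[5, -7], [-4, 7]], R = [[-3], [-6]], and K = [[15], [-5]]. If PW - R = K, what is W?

PW = K + R = [[12], [-11]].
P is on the left of W, so left-multiply by P⁻¹: W = P⁻¹(K + R).
det P = 7; the adjugate gives P⁻¹ = [[1, 1], [4/7, 5/7]].
W = P⁻¹(K + R) = [[1], [-1]].

W = [[1], [-1]]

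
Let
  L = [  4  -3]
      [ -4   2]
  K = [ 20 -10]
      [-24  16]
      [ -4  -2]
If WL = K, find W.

W = [[0, -5], [-4, 2], [4, 5]]

L is on the right of W, so right-multiply by L⁻¹: W = KL⁻¹.
det L = -4, so L⁻¹ = [[-1/2, -3/4], [-1, -1]].
W = KL⁻¹ = [[20, -10], [-24, 16], [-4, -2]] · [[-1/2, -3/4], [-1, -1]] = [[0, -5], [-4, 2], [4, 5]].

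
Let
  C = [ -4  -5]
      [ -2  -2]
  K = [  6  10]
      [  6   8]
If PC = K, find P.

Since C sits to the right of P, P = KC⁻¹.
det C = -2; the adjugate gives C⁻¹ = [[1, -5/2], [-1, 2]].
P = KC⁻¹ = [[6, 10], [6, 8]] · [[1, -5/2], [-1, 2]] = [[-4, 5], [-2, 1]].

P = [[-4, 5], [-2, 1]]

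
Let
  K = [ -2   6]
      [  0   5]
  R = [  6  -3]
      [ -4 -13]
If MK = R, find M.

K is on the right of M, so right-multiply by K⁻¹: M = RK⁻¹.
det K = -10, so K⁻¹ = [[-1/2, 3/5], [0, 1/5]].
M = RK⁻¹ = [[6, -3], [-4, -13]] · [[-1/2, 3/5], [0, 1/5]] = [[-3, 3], [2, -5]].

M = [[-3, 3], [2, -5]]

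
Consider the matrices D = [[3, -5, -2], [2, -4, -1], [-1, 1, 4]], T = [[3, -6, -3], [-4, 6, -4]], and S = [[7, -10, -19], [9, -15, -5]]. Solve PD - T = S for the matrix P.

PD = S + T = [[10, -16, -22], [5, -9, -9]].
Right-multiplying both sides by D⁻¹ gives P = (S + T)D⁻¹.
det D = -6, so D⁻¹ = [[5/2, -3, 1/2], [7/6, -5/3, 1/6], [1/3, -1/3, 1/3]].
P = (S + T)D⁻¹ = [[-1, 4, -5], [-1, 3, -2]].

P = [[-1, 4, -5], [-1, 3, -2]]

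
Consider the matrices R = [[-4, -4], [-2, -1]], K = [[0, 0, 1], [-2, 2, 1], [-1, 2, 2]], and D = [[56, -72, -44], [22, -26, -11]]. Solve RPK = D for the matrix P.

P = [[-4, 4, 0], [2, 1, 4]]

Isolating P: multiply by R⁻¹ from the left and K⁻¹ from the right, so P = R⁻¹DK⁻¹.
R has determinant -4; R⁻¹ = [[1/4, -1], [-1/2, 1]].
det K = -2; the adjugate gives K⁻¹ = [[-1, -1, 1], [-3/2, -1/2, 1], [1, 0, 0]].
R⁻¹D = [[-8, 8, 0], [-6, 10, 11]].
P = (R⁻¹D)K⁻¹ = [[-4, 4, 0], [2, 1, 4]].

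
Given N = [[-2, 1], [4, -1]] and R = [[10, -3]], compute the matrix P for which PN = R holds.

Since N sits to the right of P, P = RN⁻¹.
det N = -2, so N⁻¹ = [[1/2, 1/2], [2, 1]].
P = RN⁻¹ = [[10, -3]] · [[1/2, 1/2], [2, 1]] = [[-1, 2]].

P = [[-1, 2]]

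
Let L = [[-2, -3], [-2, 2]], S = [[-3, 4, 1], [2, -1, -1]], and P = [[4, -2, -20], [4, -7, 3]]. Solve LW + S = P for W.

W = [[-2, 3, 3], [-1, 0, 5]]

LW = P − S = [[7, -6, -21], [2, -6, 4]].
L is on the left of W, so left-multiply by L⁻¹: W = L⁻¹(P − S).
L has determinant -10; L⁻¹ = [[-1/5, -3/10], [-1/5, 1/5]].
W = L⁻¹(P − S) = [[-2, 3, 3], [-1, 0, 5]].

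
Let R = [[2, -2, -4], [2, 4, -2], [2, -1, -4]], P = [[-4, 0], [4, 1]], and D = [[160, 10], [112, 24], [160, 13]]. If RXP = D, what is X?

Left-multiply by R⁻¹ and right-multiply by P⁻¹: X = R⁻¹DP⁻¹.
det R = -4; the adjugate gives R⁻¹ = [[9/2, 1, -5], [-1, 0, 1], [5/2, 1/2, -3]].
det P = -4; the adjugate gives P⁻¹ = [[-1/4, 0], [1, 1]].
R⁻¹D = [[32, 4], [0, 3], [-24, -2]].
X = (R⁻¹D)P⁻¹ = [[-4, 4], [3, 3], [4, -2]].

X = [[-4, 4], [3, 3], [4, -2]]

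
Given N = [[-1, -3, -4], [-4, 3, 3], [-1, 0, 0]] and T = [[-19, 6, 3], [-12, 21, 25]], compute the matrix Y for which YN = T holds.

Right-multiplying both sides by N⁻¹ gives Y = TN⁻¹.
det N = -3; the adjugate gives N⁻¹ = [[0, 0, -1], [1, 4/3, -19/3], [-1, -1, 5]].
Y = TN⁻¹ = [[-19, 6, 3], [-12, 21, 25]] · [[0, 0, -1], [1, 4/3, -19/3], [-1, -1, 5]] = [[3, 5, -4], [-4, 3, 4]].

Y = [[3, 5, -4], [-4, 3, 4]]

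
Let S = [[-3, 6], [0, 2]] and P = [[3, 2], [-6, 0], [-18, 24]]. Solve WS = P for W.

Since S sits to the right of W, W = PS⁻¹.
det S = -6; the adjugate gives S⁻¹ = [[-1/3, 1], [0, 1/2]].
W = PS⁻¹ = [[3, 2], [-6, 0], [-18, 24]] · [[-1/3, 1], [0, 1/2]] = [[-1, 4], [2, -6], [6, -6]].

W = [[-1, 4], [2, -6], [6, -6]]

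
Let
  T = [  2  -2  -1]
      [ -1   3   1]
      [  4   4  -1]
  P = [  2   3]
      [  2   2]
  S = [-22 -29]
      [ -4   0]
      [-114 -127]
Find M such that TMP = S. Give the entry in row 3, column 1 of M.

1

M = T⁻¹SP⁻¹ (apply T⁻¹ on the left and P⁻¹ on the right).
det T = -4, so T⁻¹ = [[7/4, 3/2, -1/4], [-3/4, -1/2, 1/4], [4, 4, -1]].
P has determinant -2; P⁻¹ = [[-1, 3/2], [1, -1]].
T⁻¹S = [[-16, -19], [-10, -10], [10, 11]].
M = (T⁻¹S)P⁻¹ = [[-3, -5], [0, -5], [1, 4]].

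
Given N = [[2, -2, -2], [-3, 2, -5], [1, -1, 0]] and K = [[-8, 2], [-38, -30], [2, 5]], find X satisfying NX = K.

Since N multiplies X on the left, X = N⁻¹K.
N has determinant -2; N⁻¹ = [[5/2, -1, -7], [5/2, -1, -8], [-1/2, 0, 1]].
X = N⁻¹K = [[5/2, -1, -7], [5/2, -1, -8], [-1/2, 0, 1]] · [[-8, 2], [-38, -30], [2, 5]] = [[4, 0], [2, -5], [6, 4]].

X = [[4, 0], [2, -5], [6, 4]]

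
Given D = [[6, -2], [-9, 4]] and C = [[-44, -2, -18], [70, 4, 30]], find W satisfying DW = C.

W = [[-6, 0, -2], [4, 1, 3]]

D is on the left of W, so left-multiply by D⁻¹: W = D⁻¹C.
D has determinant 6; D⁻¹ = [[2/3, 1/3], [3/2, 1]].
W = D⁻¹C = [[2/3, 1/3], [3/2, 1]] · [[-44, -2, -18], [70, 4, 30]] = [[-6, 0, -2], [4, 1, 3]].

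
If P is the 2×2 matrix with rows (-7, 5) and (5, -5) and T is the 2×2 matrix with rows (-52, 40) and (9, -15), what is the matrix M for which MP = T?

M = [[6, -2], [3, 6]]

Since P sits to the right of M, M = TP⁻¹.
det P = 10, so P⁻¹ = [[-1/2, -1/2], [-1/2, -7/10]].
M = TP⁻¹ = [[-52, 40], [9, -15]] · [[-1/2, -1/2], [-1/2, -7/10]] = [[6, -2], [3, 6]].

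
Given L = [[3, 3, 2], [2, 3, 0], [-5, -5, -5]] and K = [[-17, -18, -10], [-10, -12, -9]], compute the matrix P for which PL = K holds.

L is on the right of P, so right-multiply by L⁻¹: P = KL⁻¹.
L has determinant -5; L⁻¹ = [[3, -1, 6/5], [-2, 1, -4/5], [-1, 0, -3/5]].
P = KL⁻¹ = [[-17, -18, -10], [-10, -12, -9]] · [[3, -1, 6/5], [-2, 1, -4/5], [-1, 0, -3/5]] = [[-5, -1, 0], [3, -2, 3]].

P = [[-5, -1, 0], [3, -2, 3]]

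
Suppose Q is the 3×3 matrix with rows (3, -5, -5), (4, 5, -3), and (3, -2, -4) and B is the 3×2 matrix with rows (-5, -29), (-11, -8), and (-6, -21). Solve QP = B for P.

P = [[0, -3], [-1, 2], [2, 2]]

Since Q multiplies P on the left, P = Q⁻¹B.
Q has determinant 2; Q⁻¹ = [[-13, -5, 20], [7/2, 3/2, -11/2], [-23/2, -9/2, 35/2]].
P = Q⁻¹B = [[-13, -5, 20], [7/2, 3/2, -11/2], [-23/2, -9/2, 35/2]] · [[-5, -29], [-11, -8], [-6, -21]] = [[0, -3], [-1, 2], [2, 2]].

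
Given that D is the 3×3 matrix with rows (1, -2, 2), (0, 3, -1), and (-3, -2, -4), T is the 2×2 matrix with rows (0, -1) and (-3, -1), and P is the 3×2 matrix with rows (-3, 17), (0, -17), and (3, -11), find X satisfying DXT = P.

X = [[0, 5], [4, -1], [-5, -3]]

Left-multiply by D⁻¹ and right-multiply by T⁻¹: X = D⁻¹PT⁻¹.
det D = -2; the adjugate gives D⁻¹ = [[7, 6, 2], [-3/2, -1, -1/2], [-9/2, -4, -3/2]].
T has determinant -3; T⁻¹ = [[1/3, -1/3], [-1, 0]].
D⁻¹P = [[-15, -5], [3, -3], [9, 8]].
X = (D⁻¹P)T⁻¹ = [[0, 5], [4, -1], [-5, -3]].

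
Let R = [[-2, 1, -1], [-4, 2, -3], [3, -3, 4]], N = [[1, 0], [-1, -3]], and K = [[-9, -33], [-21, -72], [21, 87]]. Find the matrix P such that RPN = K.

P = [[1, -2], [5, 5], [1, -2]]

Isolating P: multiply by R⁻¹ from the left and N⁻¹ from the right, so P = R⁻¹KN⁻¹.
det R = 3; the adjugate gives R⁻¹ = [[-1/3, -1/3, -1/3], [7/3, -5/3, -2/3], [2, -1, 0]].
N has determinant -3; N⁻¹ = [[1, 0], [-1/3, -1/3]].
R⁻¹K = [[3, 6], [0, -15], [3, 6]].
P = (R⁻¹K)N⁻¹ = [[1, -2], [5, 5], [1, -2]].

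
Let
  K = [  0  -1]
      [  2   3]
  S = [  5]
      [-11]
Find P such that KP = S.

P = [[2], [-5]]

Left-multiplying both sides by K⁻¹ gives P = K⁻¹S.
det K = 2, so K⁻¹ = [[3/2, 1/2], [-1, 0]].
P = K⁻¹S = [[3/2, 1/2], [-1, 0]] · [[5], [-11]] = [[2], [-5]].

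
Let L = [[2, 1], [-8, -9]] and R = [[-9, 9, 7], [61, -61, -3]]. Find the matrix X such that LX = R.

Left-multiplying both sides by L⁻¹ gives X = L⁻¹R.
L has determinant -10; L⁻¹ = [[9/10, 1/10], [-4/5, -1/5]].
X = L⁻¹R = [[9/10, 1/10], [-4/5, -1/5]] · [[-9, 9, 7], [61, -61, -3]] = [[-2, 2, 6], [-5, 5, -5]].

X = [[-2, 2, 6], [-5, 5, -5]]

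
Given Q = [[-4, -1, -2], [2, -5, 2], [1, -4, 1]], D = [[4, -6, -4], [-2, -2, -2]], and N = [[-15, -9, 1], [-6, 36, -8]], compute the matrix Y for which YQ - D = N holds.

YQ = N + D = [[-11, -15, -3], [-8, 34, -10]].
Q is on the right of Y, so right-multiply by Q⁻¹: Y = (N + D)Q⁻¹.
Q has determinant -6; Q⁻¹ = [[-1/2, -3/2, 2], [0, 1/3, -2/3], [1/2, 17/6, -11/3]].
Y = (N + D)Q⁻¹ = [[4, 3, -1], [-1, -5, -2]].

Y = [[4, 3, -1], [-1, -5, -2]]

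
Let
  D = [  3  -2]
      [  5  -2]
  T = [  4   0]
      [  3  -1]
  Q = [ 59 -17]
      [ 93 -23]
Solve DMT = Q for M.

Left-multiply by D⁻¹ and right-multiply by T⁻¹: M = D⁻¹QT⁻¹.
det D = 4; the adjugate gives D⁻¹ = [[-1/2, 1/2], [-5/4, 3/4]].
T has determinant -4; T⁻¹ = [[1/4, 0], [3/4, -1]].
D⁻¹Q = [[17, -3], [-4, 4]].
M = (D⁻¹Q)T⁻¹ = [[2, 3], [2, -4]].

M = [[2, 3], [2, -4]]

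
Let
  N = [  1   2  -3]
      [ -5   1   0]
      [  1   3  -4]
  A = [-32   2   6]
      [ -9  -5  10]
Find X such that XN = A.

X = [[-2, 6, 0], [-6, 1, 2]]

Right-multiplying both sides by N⁻¹ gives X = AN⁻¹.
det N = 4; the adjugate gives N⁻¹ = [[-1, -1/4, 3/4], [-5, -1/4, 15/4], [-4, -1/4, 11/4]].
X = AN⁻¹ = [[-32, 2, 6], [-9, -5, 10]] · [[-1, -1/4, 3/4], [-5, -1/4, 15/4], [-4, -1/4, 11/4]] = [[-2, 6, 0], [-6, 1, 2]].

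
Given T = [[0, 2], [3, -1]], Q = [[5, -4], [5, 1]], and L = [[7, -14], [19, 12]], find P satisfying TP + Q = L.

P = [[5, 2], [1, -5]]

TP = L − Q = [[2, -10], [14, 11]].
T is on the left of P, so left-multiply by T⁻¹: P = T⁻¹(L − Q).
T has determinant -6; T⁻¹ = [[1/6, 1/3], [1/2, 0]].
P = T⁻¹(L − Q) = [[5, 2], [1, -5]].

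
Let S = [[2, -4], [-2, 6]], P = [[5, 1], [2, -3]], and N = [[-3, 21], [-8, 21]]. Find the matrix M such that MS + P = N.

MS = N − P = [[-8, 20], [-10, 24]].
Since S sits to the right of M, M = (N − P)S⁻¹.
S has determinant 4; S⁻¹ = [[3/2, 1], [1/2, 1/2]].
M = (N − P)S⁻¹ = [[-2, 2], [-3, 2]].

M = [[-2, 2], [-3, 2]]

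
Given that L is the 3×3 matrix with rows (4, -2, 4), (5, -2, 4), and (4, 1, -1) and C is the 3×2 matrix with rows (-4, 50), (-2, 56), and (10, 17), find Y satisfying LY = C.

Y = [[2, 6], [-2, -1], [-4, 6]]

Left-multiplying both sides by L⁻¹ gives Y = L⁻¹C.
det L = 2; the adjugate gives L⁻¹ = [[-1, 1, 0], [21/2, -10, 2], [13/2, -6, 1]].
Y = L⁻¹C = [[-1, 1, 0], [21/2, -10, 2], [13/2, -6, 1]] · [[-4, 50], [-2, 56], [10, 17]] = [[2, 6], [-2, -1], [-4, 6]].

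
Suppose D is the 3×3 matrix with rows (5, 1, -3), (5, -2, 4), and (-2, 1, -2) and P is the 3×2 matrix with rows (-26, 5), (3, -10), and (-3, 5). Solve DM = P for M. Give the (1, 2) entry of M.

D is on the left of M, so left-multiply by D⁻¹: M = D⁻¹P.
D has determinant -1; D⁻¹ = [[0, 1, 2], [-2, 16, 35], [-1, 7, 15]].
M = D⁻¹P = [[0, 1, 2], [-2, 16, 35], [-1, 7, 15]] · [[-26, 5], [3, -10], [-3, 5]] = [[-3, 0], [-5, 5], [2, 0]].

0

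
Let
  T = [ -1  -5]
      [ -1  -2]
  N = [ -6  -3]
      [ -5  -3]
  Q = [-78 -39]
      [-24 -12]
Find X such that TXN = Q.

X = T⁻¹QN⁻¹ (apply T⁻¹ on the left and N⁻¹ on the right).
T has determinant -3; T⁻¹ = [[2/3, -5/3], [-1/3, 1/3]].
det N = 3; the adjugate gives N⁻¹ = [[-1, 1], [5/3, -2]].
T⁻¹Q = [[-12, -6], [18, 9]].
X = (T⁻¹Q)N⁻¹ = [[2, 0], [-3, 0]].

X = [[2, 0], [-3, 0]]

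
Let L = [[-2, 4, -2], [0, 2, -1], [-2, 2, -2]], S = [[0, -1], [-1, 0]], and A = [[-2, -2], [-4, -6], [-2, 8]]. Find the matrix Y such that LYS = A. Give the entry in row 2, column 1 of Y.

Left-multiply by L⁻¹ and right-multiply by S⁻¹: Y = L⁻¹AS⁻¹.
det L = 4, so L⁻¹ = [[-1/2, 1, 0], [1/2, 0, -1/2], [1, -1, -1]].
det S = -1, so S⁻¹ = [[0, -1], [-1, 0]].
L⁻¹A = [[-3, -5], [0, -5], [4, -4]].
Y = (L⁻¹A)S⁻¹ = [[5, 3], [5, 0], [4, -4]].

5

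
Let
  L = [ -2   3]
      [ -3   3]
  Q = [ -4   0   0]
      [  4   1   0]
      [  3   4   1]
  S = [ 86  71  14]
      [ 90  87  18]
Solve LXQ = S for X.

Left-multiply by L⁻¹ and right-multiply by Q⁻¹: X = L⁻¹SQ⁻¹.
det L = 3, so L⁻¹ = [[1, -1], [1, -2/3]].
Q has determinant -4; Q⁻¹ = [[-1/4, 0, 0], [1, 1, 0], [-13/4, -4, 1]].
L⁻¹S = [[-4, -16, -4], [26, 13, 2]].
X = (L⁻¹S)Q⁻¹ = [[-2, 0, -4], [0, 5, 2]].

X = [[-2, 0, -4], [0, 5, 2]]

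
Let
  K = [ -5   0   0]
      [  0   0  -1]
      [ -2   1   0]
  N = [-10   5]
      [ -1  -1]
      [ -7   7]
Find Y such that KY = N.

K is on the left of Y, so left-multiply by K⁻¹: Y = K⁻¹N.
det K = -5; the adjugate gives K⁻¹ = [[-1/5, 0, 0], [-2/5, 0, 1], [0, -1, 0]].
Y = K⁻¹N = [[-1/5, 0, 0], [-2/5, 0, 1], [0, -1, 0]] · [[-10, 5], [-1, -1], [-7, 7]] = [[2, -1], [-3, 5], [1, 1]].

Y = [[2, -1], [-3, 5], [1, 1]]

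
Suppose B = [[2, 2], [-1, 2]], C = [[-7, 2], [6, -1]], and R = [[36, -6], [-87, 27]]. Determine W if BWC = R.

W = [[-5, 1], [5, 2]]

Left-multiply by B⁻¹ and right-multiply by C⁻¹: W = B⁻¹RC⁻¹.
B has determinant 6; B⁻¹ = [[1/3, -1/3], [1/6, 1/3]].
C has determinant -5; C⁻¹ = [[1/5, 2/5], [6/5, 7/5]].
B⁻¹R = [[41, -11], [-23, 8]].
W = (B⁻¹R)C⁻¹ = [[-5, 1], [5, 2]].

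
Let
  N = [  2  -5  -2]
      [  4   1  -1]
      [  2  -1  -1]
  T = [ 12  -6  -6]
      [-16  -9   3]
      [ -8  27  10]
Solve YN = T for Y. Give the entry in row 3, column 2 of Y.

1

N is on the right of Y, so right-multiply by N⁻¹: Y = TN⁻¹.
det N = -2, so N⁻¹ = [[1, 3/2, -7/2], [-1, -1, 3], [3, 4, -11]].
Y = TN⁻¹ = [[12, -6, -6], [-16, -9, 3], [-8, 27, 10]] · [[1, 3/2, -7/2], [-1, -1, 3], [3, 4, -11]] = [[0, 0, 6], [2, -3, -4], [-5, 1, -1]].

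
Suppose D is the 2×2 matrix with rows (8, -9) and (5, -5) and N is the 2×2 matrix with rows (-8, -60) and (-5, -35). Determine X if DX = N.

X = [[-1, -3], [0, 4]]

Left-multiplying both sides by D⁻¹ gives X = D⁻¹N.
det D = 5; the adjugate gives D⁻¹ = [[-1, 9/5], [-1, 8/5]].
X = D⁻¹N = [[-1, 9/5], [-1, 8/5]] · [[-8, -60], [-5, -35]] = [[-1, -3], [0, 4]].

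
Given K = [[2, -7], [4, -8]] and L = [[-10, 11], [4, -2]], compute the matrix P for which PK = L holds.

Right-multiplying both sides by K⁻¹ gives P = LK⁻¹.
det K = 12; the adjugate gives K⁻¹ = [[-2/3, 7/12], [-1/3, 1/6]].
P = LK⁻¹ = [[-10, 11], [4, -2]] · [[-2/3, 7/12], [-1/3, 1/6]] = [[3, -4], [-2, 2]].

P = [[3, -4], [-2, 2]]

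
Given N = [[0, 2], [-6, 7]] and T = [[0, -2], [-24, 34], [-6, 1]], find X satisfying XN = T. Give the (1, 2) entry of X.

0

Since N sits to the right of X, X = TN⁻¹.
det N = 12; the adjugate gives N⁻¹ = [[7/12, -1/6], [1/2, 0]].
X = TN⁻¹ = [[0, -2], [-24, 34], [-6, 1]] · [[7/12, -1/6], [1/2, 0]] = [[-1, 0], [3, 4], [-3, 1]].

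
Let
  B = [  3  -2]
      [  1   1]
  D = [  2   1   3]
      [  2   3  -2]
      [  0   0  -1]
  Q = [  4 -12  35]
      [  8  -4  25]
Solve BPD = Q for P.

P = [[5, -3, 4], [3, -1, 3]]

Isolating P: multiply by B⁻¹ from the left and D⁻¹ from the right, so P = B⁻¹QD⁻¹.
det B = 5; the adjugate gives B⁻¹ = [[1/5, 2/5], [-1/5, 3/5]].
det D = -4, so D⁻¹ = [[3/4, -1/4, 11/4], [-1/2, 1/2, -5/2], [0, 0, -1]].
B⁻¹Q = [[4, -4, 17], [4, 0, 8]].
P = (B⁻¹Q)D⁻¹ = [[5, -3, 4], [3, -1, 3]].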